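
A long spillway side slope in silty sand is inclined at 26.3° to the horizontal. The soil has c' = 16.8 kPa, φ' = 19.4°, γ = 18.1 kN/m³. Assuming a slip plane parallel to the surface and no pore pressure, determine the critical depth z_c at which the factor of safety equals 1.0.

z_c = 8.13 m

Setting FS = 1.00 in FS = [c' + γz cos²β tanφ'] / [γz sinβ cosβ] and solving for z:
z = c' / [γ cosβ (FS·sinβ − cosβ·tanφ')]
  = 16.8 / [18.1·cos26.3°·(1.00·sin26.3° − cos26.3°·tan19.4°)]
  = 16.8 / [18.1·0.8965·(1.00·0.4431 − 0.8965·0.3522)]
  = 16.8 / 2.0667 = 8.129 m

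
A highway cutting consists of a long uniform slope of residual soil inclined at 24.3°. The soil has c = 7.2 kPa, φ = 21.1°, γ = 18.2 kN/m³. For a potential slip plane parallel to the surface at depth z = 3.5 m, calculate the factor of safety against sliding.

FS = 1.16

For an infinite slope with a slip plane parallel to the surface (no pore pressure): FS = [c + γz cos²β tanφ] / [γz sinβ cosβ].
γz = 18.2·3.5 = 63.70 kN/m²
Numerator = 7.2 + 63.70·cos²24.3°·tan21.1° = 7.2 + 63.70·0.8307·0.3859 = 27.617 kPa
Denominator = 63.70·sin24.3°·cos24.3° = 63.70·0.4115·0.9114 = 23.891 kPa
FS = 27.617 / 23.891 = 1.156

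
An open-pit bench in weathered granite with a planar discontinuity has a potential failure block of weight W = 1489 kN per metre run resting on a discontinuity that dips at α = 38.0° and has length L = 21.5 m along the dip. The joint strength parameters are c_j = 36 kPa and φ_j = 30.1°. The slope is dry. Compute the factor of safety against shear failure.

FS = 1.59

Resolving the block weight along and normal to the plane and applying the Mohr–Coulomb strength on the joint:
N' = W cosα = 1489·cos38.0° = 1173.3 kN/m
Driving force T = W sinα = 1489·sin38.0° = 916.7 kN/m
Resisting force R = c_j·L + N'·tanφ_j = 36·21.5 + 1173.3·tan30.1° = 774.0 + 680.2 = 1454.2 kN/m
FS = R / T = 1454.2 / 916.7 = 1.586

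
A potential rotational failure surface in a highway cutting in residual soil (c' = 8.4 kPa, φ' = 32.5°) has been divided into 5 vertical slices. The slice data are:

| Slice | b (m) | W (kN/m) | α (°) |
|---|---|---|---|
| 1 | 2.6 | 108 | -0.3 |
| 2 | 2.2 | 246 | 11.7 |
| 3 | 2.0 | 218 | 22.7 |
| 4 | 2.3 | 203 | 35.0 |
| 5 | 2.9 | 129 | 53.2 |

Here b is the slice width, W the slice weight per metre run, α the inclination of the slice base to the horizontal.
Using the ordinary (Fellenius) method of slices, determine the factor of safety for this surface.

Ordinary method of slices: FS = Σ[c'·Δl_i + (W_i cosα_i)·tanφ'] / Σ W_i sinα_i, with Δl_i = b_i / cosα_i.
Slice 1: Δl = 2.6/cos(-0.3°) = 2.600 m; N'_1 = 108·cos(-0.3°) = 108.0; c'Δl = 21.84; W sinα = -0.6
Slice 2: Δl = 2.2/cos11.7° = 2.247 m; N'_2 = 246·cos11.7° = 240.9; c'Δl = 18.87; W sinα = 49.9
Slice 3: Δl = 2.0/cos22.7° = 2.168 m; N'_3 = 218·cos22.7° = 201.1; c'Δl = 18.21; W sinα = 84.1
Slice 4: Δl = 2.3/cos35.0° = 2.808 m; N'_4 = 203·cos35.0° = 166.3; c'Δl = 23.59; W sinα = 116.4
Slice 5: Δl = 2.9/cos53.2° = 4.841 m; N'_5 = 129·cos53.2° = 77.3; c'Δl = 40.67; W sinα = 103.3
Σc'Δl = 123.2 kN/m; ΣN' = 793.6 kN/m; ΣW sinα = 353.2 kN/m
Resisting = 123.2 + 793.6·tan32.5° = 123.2 + 505.6 = 628.7 kN/m
FS = 628.7 / 353.2 = 1.780

FS = 1.78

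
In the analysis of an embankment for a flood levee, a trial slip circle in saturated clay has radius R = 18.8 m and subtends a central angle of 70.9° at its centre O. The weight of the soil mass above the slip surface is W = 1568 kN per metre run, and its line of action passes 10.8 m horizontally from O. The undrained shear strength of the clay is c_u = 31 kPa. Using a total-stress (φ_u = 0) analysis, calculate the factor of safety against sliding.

Taking moments about the centre O, the resisting moment is provided by the undrained shear strength acting along the arc:
Arc length L_a = R·θ = 18.8·(70.9°·π/180) = 18.8·1.2374 = 23.26 m
M_R = c_u·L_a·R = 31·23.26·18.8 = 13558.2 kN·m/m
M_D = W·d = 1568·10.8 = 16934.4 kN·m/m
FS = M_R / M_D = 13558.2 / 16934.4 = 0.801

FS = 0.80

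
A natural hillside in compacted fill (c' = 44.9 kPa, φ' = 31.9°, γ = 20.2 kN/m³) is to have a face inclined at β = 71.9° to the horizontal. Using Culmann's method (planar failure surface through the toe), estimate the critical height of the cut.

Culmann's analysis gives the critical failure plane at α_cr = (β + φ')/2 = (71.9 + 31.9)/2 = 51.9°, and the critical height
H_c = (4c'/γ) · sinβ cosφ' / [1 − cos(β − φ')]
    = (4·44.9/20.2) · sin71.9°·cos31.9° / [1 − cos(40.0°)]
    = 8.891 · 0.9505·0.8490 / [1 − 0.7660]
    = 8.891 · 0.8070 / 0.2340
    = 30.67 m

H_c = 30.67 m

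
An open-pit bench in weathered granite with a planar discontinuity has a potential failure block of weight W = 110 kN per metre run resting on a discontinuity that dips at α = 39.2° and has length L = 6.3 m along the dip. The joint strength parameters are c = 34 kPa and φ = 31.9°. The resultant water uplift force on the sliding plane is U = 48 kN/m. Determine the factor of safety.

Resolving the block weight along and normal to the plane and applying the Mohr–Coulomb strength on the joint:
N' = W cosα − U = 110·cos39.2° − 48 = 37.2 kN/m
Driving force T = W sinα = 110·sin39.2° = 69.5 kN/m
Resisting force R = c·L + N'·tanφ = 34·6.3 + 37.2·tan31.9° = 214.2 + 23.2 = 237.4 kN/m
FS = R / T = 237.4 / 69.5 = 3.414

FS = 3.41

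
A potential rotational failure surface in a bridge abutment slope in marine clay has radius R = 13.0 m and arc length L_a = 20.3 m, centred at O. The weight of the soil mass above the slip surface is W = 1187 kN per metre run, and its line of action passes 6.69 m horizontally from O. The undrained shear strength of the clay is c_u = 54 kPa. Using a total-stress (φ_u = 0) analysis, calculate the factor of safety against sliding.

FS = 1.79

Taking moments about the centre O, the resisting moment is provided by the undrained shear strength acting along the arc:
M_R = c_u·L_a·R = 54·20.30·13.0 = 14250.6 kN·m/m
M_D = W·d = 1187·6.69 = 7941.0 kN·m/m
FS = M_R / M_D = 14250.6 / 7941.0 = 1.795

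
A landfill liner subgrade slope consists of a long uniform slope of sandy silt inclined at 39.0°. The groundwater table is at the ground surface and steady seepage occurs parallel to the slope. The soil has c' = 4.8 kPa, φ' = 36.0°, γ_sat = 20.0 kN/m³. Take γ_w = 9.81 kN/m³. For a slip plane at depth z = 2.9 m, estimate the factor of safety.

With seepage parallel to the slope and the water table at the surface, the effective normal stress on the slip plane uses the buoyant unit weight γ' = γ_sat − γ_w while the driving shear stress uses γ_sat:
FS = [c' + γ' z cos²β tanφ'] / [γ_sat z sinβ cosβ]
γ' = 20.0 − 9.81 = 10.19 kN/m³
Numerator = 4.8 + 10.19·2.9·cos²39.0°·tan36.0° = 4.8 + 10.19·2.9·0.6040·0.7265 = 17.767 kPa
Denominator = 20.0·2.9·sin39.0°·cos39.0° = 20.0·2.9·0.6293·0.7771 = 28.366 kPa
FS = 17.767 / 28.366 = 0.626

FS = 0.63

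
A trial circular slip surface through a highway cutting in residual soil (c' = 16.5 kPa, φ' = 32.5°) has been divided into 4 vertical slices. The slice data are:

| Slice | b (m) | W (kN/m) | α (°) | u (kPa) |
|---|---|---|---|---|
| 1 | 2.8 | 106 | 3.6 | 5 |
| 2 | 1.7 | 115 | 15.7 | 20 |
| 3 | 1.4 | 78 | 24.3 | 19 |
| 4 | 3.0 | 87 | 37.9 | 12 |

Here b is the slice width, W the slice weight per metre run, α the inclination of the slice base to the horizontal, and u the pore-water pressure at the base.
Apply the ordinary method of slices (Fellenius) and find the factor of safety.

Ordinary method of slices: FS = Σ[c'·Δl_i + (W_i cosα_i − u_i·Δl_i)·tanφ'] / Σ W_i sinα_i, with Δl_i = b_i / cosα_i.
Slice 1: Δl = 2.8/cos3.6° = 2.806 m; N'_1 = 106·cos3.6° − 5·2.806 = 91.8; c'Δl = 46.29; W sinα = 6.7
Slice 2: Δl = 1.7/cos15.7° = 1.766 m; N'_2 = 115·cos15.7° − 20·1.766 = 75.4; c'Δl = 29.14; W sinα = 31.1
Slice 3: Δl = 1.4/cos24.3° = 1.536 m; N'_3 = 78·cos24.3° − 19·1.536 = 41.9; c'Δl = 25.35; W sinα = 32.1
Slice 4: Δl = 3.0/cos37.9° = 3.802 m; N'_4 = 87·cos37.9° − 12·3.802 = 23.0; c'Δl = 62.73; W sinα = 53.4
Σc'Δl = 163.5 kN/m; ΣN' = 232.1 kN/m; ΣW sinα = 123.3 kN/m
Resisting = 163.5 + 232.1·tan32.5° = 163.5 + 147.9 = 311.4 kN/m
FS = 311.4 / 123.3 = 2.525

FS = 2.52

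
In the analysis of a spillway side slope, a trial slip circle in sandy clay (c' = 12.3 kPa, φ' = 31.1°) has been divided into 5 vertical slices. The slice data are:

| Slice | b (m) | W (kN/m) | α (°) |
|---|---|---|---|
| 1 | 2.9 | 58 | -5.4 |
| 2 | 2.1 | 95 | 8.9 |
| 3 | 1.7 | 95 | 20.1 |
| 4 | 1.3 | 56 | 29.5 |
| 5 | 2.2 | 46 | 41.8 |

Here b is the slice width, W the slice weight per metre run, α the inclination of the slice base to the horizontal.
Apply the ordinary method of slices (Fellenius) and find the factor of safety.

Ordinary method of slices: FS = Σ[c'·Δl_i + (W_i cosα_i)·tanφ'] / Σ W_i sinα_i, with Δl_i = b_i / cosα_i.
Slice 1: Δl = 2.9/cos(-5.4°) = 2.913 m; N'_1 = 58·cos(-5.4°) = 57.7; c'Δl = 35.83; W sinα = -5.5
Slice 2: Δl = 2.1/cos8.9° = 2.126 m; N'_2 = 95·cos8.9° = 93.9; c'Δl = 26.14; W sinα = 14.7
Slice 3: Δl = 1.7/cos20.1° = 1.810 m; N'_3 = 95·cos20.1° = 89.2; c'Δl = 22.27; W sinα = 32.6
Slice 4: Δl = 1.3/cos29.5° = 1.494 m; N'_4 = 56·cos29.5° = 48.7; c'Δl = 18.37; W sinα = 27.6
Slice 5: Δl = 2.2/cos41.8° = 2.951 m; N'_5 = 46·cos41.8° = 34.3; c'Δl = 36.30; W sinα = 30.7
Σc'Δl = 138.9 kN/m; ΣN' = 323.8 kN/m; ΣW sinα = 100.1 kN/m
Resisting = 138.9 + 323.8·tan31.1° = 138.9 + 195.4 = 334.3 kN/m
FS = 334.3 / 100.1 = 3.339

FS = 3.34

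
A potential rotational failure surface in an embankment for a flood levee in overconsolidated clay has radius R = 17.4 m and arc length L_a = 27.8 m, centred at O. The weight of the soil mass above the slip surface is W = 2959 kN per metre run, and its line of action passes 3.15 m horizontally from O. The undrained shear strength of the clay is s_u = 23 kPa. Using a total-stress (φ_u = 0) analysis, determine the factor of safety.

FS = 1.19

Taking moments about the centre O, the resisting moment is provided by the undrained shear strength acting along the arc:
M_R = s_u·L_a·R = 23·27.80·17.4 = 11125.6 kN·m/m
M_D = W·d = 2959·3.15 = 9320.9 kN·m/m
FS = M_R / M_D = 11125.6 / 9320.9 = 1.194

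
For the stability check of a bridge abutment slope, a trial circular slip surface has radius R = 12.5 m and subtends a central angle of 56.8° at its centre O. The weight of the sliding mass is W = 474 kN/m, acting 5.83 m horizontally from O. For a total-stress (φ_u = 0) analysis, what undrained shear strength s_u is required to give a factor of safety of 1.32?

FS = s_u·L_a·R / (W·d), so s_u = FS·W·d / (L_a·R).
Arc length L_a = R·θ = 12.5·(56.8°·π/180) = 12.5·0.9913 = 12.39 m
s_u = 1.32·474·5.83 / (12.39·12.5) = 3647.7 / 154.90 = 23.55 kPa

s_u = 23.5 kPa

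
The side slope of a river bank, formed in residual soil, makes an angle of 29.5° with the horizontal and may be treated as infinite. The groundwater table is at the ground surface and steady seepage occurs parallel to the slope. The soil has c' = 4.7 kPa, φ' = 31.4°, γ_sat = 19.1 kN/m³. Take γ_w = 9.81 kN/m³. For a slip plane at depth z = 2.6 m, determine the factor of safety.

FS = 0.75

With seepage parallel to the slope and the water table at the surface, the effective normal stress on the slip plane uses the buoyant unit weight γ' = γ_sat − γ_w while the driving shear stress uses γ_sat:
FS = [c' + γ' z cos²β tanφ'] / [γ_sat z sinβ cosβ]
γ' = 19.1 − 9.81 = 9.29 kN/m³
Numerator = 4.7 + 9.29·2.6·cos²29.5°·tan31.4° = 4.7 + 9.29·2.6·0.7575·0.6104 = 15.869 kPa
Denominator = 19.1·2.6·sin29.5°·cos29.5° = 19.1·2.6·0.4924·0.8704 = 21.283 kPa
FS = 15.869 / 21.283 = 0.746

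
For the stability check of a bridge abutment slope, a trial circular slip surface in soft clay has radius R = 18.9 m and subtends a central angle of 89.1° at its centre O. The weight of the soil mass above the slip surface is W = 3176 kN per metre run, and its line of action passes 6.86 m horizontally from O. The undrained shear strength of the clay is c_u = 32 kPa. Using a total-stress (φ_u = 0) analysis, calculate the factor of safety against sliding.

Taking moments about the centre O, the resisting moment is provided by the undrained shear strength acting along the arc:
Arc length L_a = R·θ = 18.9·(89.1°·π/180) = 18.9·1.5551 = 29.39 m
M_R = c_u·L_a·R = 32·29.39·18.9 = 17775.8 kN·m/m
M_D = W·d = 3176·6.86 = 21787.4 kN·m/m
FS = M_R / M_D = 17775.8 / 21787.4 = 0.816

FS = 0.82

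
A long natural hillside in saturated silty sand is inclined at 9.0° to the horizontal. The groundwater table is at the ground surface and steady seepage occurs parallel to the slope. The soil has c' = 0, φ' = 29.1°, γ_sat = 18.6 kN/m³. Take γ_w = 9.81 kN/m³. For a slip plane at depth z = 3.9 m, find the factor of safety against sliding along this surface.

FS = 1.66

With seepage parallel to the slope and the water table at the surface, the effective normal stress on the slip plane uses the buoyant unit weight γ' = γ_sat − γ_w while the driving shear stress uses γ_sat:
FS = [c' + γ' z cos²β tanφ'] / [γ_sat z sinβ cosβ]
(For c' = 0 this reduces to FS = (γ'/γ_sat)·tanφ'/tanβ.)
γ' = 18.6 − 9.81 = 8.79 kN/m³
Numerator = 0.0 + 8.79·3.9·cos²9.0°·tan29.1° = 0.0 + 8.79·3.9·0.9755·0.5566 = 18.614 kPa
Denominator = 18.6·3.9·sin9.0°·cos9.0° = 18.6·3.9·0.1564·0.9877 = 11.208 kPa
FS = 18.614 / 11.208 = 1.661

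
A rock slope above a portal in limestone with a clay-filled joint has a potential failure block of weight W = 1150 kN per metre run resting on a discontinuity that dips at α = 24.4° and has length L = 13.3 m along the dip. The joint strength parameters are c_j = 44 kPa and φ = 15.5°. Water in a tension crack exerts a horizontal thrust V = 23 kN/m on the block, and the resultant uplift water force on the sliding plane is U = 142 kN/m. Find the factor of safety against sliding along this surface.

FS = 1.68

Resolving the block weight along and normal to the plane and applying the Mohr–Coulomb strength on the joint:
N' = W cosα − U − V sinα = 1150·cos24.4° − 142 − 23·sin24.4° = 895.8 kN/m
Driving force T = W sinα + V cosα = 1150·sin24.4° + 23·cos24.4° = 496.0 kN/m
Resisting force R = c_j·L + N'·tanφ = 44·13.3 + 895.8·tan15.5° = 585.2 + 248.4 = 833.6 kN/m
FS = R / T = 833.6 / 496.0 = 1.681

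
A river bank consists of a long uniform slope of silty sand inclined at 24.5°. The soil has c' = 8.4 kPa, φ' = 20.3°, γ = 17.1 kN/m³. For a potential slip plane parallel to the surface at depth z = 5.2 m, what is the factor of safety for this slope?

FS = 1.06

For an infinite slope with a slip plane parallel to the surface (no pore pressure): FS = [c' + γz cos²β tanφ'] / [γz sinβ cosβ].
γz = 17.1·5.2 = 88.92 kN/m²
Numerator = 8.4 + 88.92·cos²24.5°·tan20.3° = 8.4 + 88.92·0.8280·0.3699 = 35.636 kPa
Denominator = 88.92·sin24.5°·cos24.5° = 88.92·0.4147·0.9100 = 33.554 kPa
FS = 35.636 / 33.554 = 1.062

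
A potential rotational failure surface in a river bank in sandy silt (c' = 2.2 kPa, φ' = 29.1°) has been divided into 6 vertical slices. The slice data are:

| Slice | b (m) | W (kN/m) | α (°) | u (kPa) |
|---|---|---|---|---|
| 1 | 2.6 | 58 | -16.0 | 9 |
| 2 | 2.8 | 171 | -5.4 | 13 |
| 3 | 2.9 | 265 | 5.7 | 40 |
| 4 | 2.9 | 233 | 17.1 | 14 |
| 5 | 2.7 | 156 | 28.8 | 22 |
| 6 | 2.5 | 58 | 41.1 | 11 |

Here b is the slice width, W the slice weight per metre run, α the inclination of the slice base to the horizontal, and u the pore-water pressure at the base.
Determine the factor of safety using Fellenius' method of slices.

Ordinary method of slices: FS = Σ[c'·Δl_i + (W_i cosα_i − u_i·Δl_i)·tanφ'] / Σ W_i sinα_i, with Δl_i = b_i / cosα_i.
Slice 1: Δl = 2.6/cos(-16.0°) = 2.705 m; N'_1 = 58·cos(-16.0°) − 9·2.705 = 31.4; c'Δl = 5.95; W sinα = -16.0
Slice 2: Δl = 2.8/cos(-5.4°) = 2.812 m; N'_2 = 171·cos(-5.4°) − 13·2.812 = 133.7; c'Δl = 6.19; W sinα = -16.1
Slice 3: Δl = 2.9/cos5.7° = 2.914 m; N'_3 = 265·cos5.7° − 40·2.914 = 147.1; c'Δl = 6.41; W sinα = 26.3
Slice 4: Δl = 2.9/cos17.1° = 3.034 m; N'_4 = 233·cos17.1° − 14·3.034 = 180.2; c'Δl = 6.68; W sinα = 68.5
Slice 5: Δl = 2.7/cos28.8° = 3.081 m; N'_5 = 156·cos28.8° − 22·3.081 = 68.9; c'Δl = 6.78; W sinα = 75.2
Slice 6: Δl = 2.5/cos41.1° = 3.318 m; N'_6 = 58·cos41.1° − 11·3.318 = 7.2; c'Δl = 7.30; W sinα = 38.1
Σc'Δl = 39.3 kN/m; ΣN' = 568.6 kN/m; ΣW sinα = 176.0 kN/m
Resisting = 39.3 + 568.6·tan29.1° = 39.3 + 316.5 = 355.8 kN/m
FS = 355.8 / 176.0 = 2.021

FS = 2.02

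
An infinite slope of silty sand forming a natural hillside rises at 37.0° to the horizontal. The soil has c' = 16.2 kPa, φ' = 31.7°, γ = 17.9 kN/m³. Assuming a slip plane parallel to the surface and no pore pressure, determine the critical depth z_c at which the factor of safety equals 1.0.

z_c = 10.44 m

Setting FS = 1.00 in FS = [c' + γz cos²β tanφ'] / [γz sinβ cosβ] and solving for z:
z = c' / [γ cosβ (FS·sinβ − cosβ·tanφ')]
  = 16.2 / [17.9·cos37.0°·(1.00·sin37.0° − cos37.0°·tan31.7°)]
  = 16.2 / [17.9·0.7986·(1.00·0.6018 − 0.7986·0.6176)]
  = 16.2 / 1.5520 = 10.438 m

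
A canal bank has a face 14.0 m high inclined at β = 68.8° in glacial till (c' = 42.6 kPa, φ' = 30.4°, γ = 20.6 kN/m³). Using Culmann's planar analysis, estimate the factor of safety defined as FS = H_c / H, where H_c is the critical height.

FS = 2.20

H_c = (4c'/γ) · sinβ cosφ' / [1 − cos(β − φ')]
    = (4·42.6/20.6) · sin68.8°·cos30.4° / [1 − cos38.4°]
    = 8.272 · 0.8041 / 0.2163 = 30.75 m
FS = H_c / H = 30.75 / 14.0 = 2.197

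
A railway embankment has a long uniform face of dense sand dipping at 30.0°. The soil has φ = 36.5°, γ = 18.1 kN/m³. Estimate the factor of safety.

For a dry cohesionless infinite slope the factor of safety is FS = tanφ / tanβ.
FS = tan36.5° / tan30.0° = 0.7400 / 0.5774 = 1.282

FS = 1.28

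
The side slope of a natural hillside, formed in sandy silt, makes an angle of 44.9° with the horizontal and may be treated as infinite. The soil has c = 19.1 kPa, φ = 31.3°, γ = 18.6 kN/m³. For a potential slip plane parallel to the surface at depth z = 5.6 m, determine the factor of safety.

FS = 0.98

For an infinite slope with a slip plane parallel to the surface (no pore pressure): FS = [c + γz cos²β tanφ] / [γz sinβ cosβ].
γz = 18.6·5.6 = 104.16 kN/m²
Numerator = 19.1 + 104.16·cos²44.9°·tan31.3° = 19.1 + 104.16·0.5017·0.6080 = 50.876 kPa
Denominator = 104.16·sin44.9°·cos44.9° = 104.16·0.7059·0.7083 = 52.080 kPa
FS = 50.876 / 52.080 = 0.977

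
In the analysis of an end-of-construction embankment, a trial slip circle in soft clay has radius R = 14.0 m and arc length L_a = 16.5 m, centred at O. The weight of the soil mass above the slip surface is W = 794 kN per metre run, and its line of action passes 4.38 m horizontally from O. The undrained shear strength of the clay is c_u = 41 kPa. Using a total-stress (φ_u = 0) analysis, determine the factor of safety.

FS = 2.72

Taking moments about the centre O, the resisting moment is provided by the undrained shear strength acting along the arc:
M_R = c_u·L_a·R = 41·16.50·14.0 = 9471.0 kN·m/m
M_D = W·d = 794·4.38 = 3477.7 kN·m/m
FS = M_R / M_D = 9471.0 / 3477.7 = 2.723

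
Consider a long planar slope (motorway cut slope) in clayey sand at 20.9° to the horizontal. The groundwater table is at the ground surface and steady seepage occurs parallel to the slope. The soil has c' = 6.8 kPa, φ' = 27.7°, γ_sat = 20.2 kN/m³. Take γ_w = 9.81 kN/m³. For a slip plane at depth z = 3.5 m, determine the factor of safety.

With seepage parallel to the slope and the water table at the surface, the effective normal stress on the slip plane uses the buoyant unit weight γ' = γ_sat − γ_w while the driving shear stress uses γ_sat:
FS = [c' + γ' z cos²β tanφ'] / [γ_sat z sinβ cosβ]
γ' = 20.2 − 9.81 = 10.39 kN/m³
Numerator = 6.8 + 10.39·3.5·cos²20.9°·tan27.7° = 6.8 + 10.39·3.5·0.8727·0.5250 = 23.462 kPa
Denominator = 20.2·3.5·sin20.9°·cos20.9° = 20.2·3.5·0.3567·0.9342 = 23.562 kPa
FS = 23.462 / 23.562 = 0.996

FS = 1.00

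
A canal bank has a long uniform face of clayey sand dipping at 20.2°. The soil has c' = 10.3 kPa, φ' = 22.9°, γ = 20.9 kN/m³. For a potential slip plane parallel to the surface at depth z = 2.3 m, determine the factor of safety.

For an infinite slope with a slip plane parallel to the surface (no pore pressure): FS = [c' + γz cos²β tanφ'] / [γz sinβ cosβ].
γz = 20.9·2.3 = 48.07 kN/m²
Numerator = 10.3 + 48.07·cos²20.2°·tan22.9° = 10.3 + 48.07·0.8808·0.4224 = 28.185 kPa
Denominator = 48.07·sin20.2°·cos20.2° = 48.07·0.3453·0.9385 = 15.578 kPa
FS = 28.185 / 15.578 = 1.809

FS = 1.81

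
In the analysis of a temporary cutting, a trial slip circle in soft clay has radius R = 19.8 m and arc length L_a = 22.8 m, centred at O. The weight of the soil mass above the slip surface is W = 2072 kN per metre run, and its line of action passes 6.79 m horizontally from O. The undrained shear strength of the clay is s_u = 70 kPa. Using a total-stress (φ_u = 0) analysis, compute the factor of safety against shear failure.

Taking moments about the centre O, the resisting moment is provided by the undrained shear strength acting along the arc:
M_R = s_u·L_a·R = 70·22.80·19.8 = 31600.8 kN·m/m
M_D = W·d = 2072·6.79 = 14068.9 kN·m/m
FS = M_R / M_D = 31600.8 / 14068.9 = 2.246

FS = 2.25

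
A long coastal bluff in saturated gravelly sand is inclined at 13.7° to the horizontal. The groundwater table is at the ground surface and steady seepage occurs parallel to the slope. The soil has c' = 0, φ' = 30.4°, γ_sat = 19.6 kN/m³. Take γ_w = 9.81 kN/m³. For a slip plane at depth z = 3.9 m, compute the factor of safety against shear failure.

FS = 1.20

With seepage parallel to the slope and the water table at the surface, the effective normal stress on the slip plane uses the buoyant unit weight γ' = γ_sat − γ_w while the driving shear stress uses γ_sat:
FS = [c' + γ' z cos²β tanφ'] / [γ_sat z sinβ cosβ]
(For c' = 0 this reduces to FS = (γ'/γ_sat)·tanφ'/tanβ.)
γ' = 19.6 − 9.81 = 9.79 kN/m³
Numerator = 0.0 + 9.79·3.9·cos²13.7°·tan30.4° = 0.0 + 9.79·3.9·0.9439·0.5867 = 21.144 kPa
Denominator = 19.6·3.9·sin13.7°·cos13.7° = 19.6·3.9·0.2368·0.9715 = 17.589 kPa
FS = 21.144 / 17.589 = 1.202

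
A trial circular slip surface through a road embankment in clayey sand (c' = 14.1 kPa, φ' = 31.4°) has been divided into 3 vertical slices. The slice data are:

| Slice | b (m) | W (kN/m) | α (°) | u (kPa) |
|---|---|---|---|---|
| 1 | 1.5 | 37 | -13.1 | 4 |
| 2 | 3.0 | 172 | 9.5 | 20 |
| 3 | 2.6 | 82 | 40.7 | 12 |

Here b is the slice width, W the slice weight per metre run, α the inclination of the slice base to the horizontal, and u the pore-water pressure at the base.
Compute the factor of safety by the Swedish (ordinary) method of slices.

FS = 2.86

Ordinary method of slices: FS = Σ[c'·Δl_i + (W_i cosα_i − u_i·Δl_i)·tanφ'] / Σ W_i sinα_i, with Δl_i = b_i / cosα_i.
Slice 1: Δl = 1.5/cos(-13.1°) = 1.540 m; N'_1 = 37·cos(-13.1°) − 4·1.540 = 29.9; c'Δl = 21.72; W sinα = -8.4
Slice 2: Δl = 3.0/cos9.5° = 3.042 m; N'_2 = 172·cos9.5° − 20·3.042 = 108.8; c'Δl = 42.89; W sinα = 28.4
Slice 3: Δl = 2.6/cos40.7° = 3.429 m; N'_3 = 82·cos40.7° − 12·3.429 = 21.0; c'Δl = 48.36; W sinα = 53.5
Σc'Δl = 113.0 kN/m; ΣN' = 159.7 kN/m; ΣW sinα = 73.5 kN/m
Resisting = 113.0 + 159.7·tan31.4° = 113.0 + 97.5 = 210.4 kN/m
FS = 210.4 / 73.5 = 2.864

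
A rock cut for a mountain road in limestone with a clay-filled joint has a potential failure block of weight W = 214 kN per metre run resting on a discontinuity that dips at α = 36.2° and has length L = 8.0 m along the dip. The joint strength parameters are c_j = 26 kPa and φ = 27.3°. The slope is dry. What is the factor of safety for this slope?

FS = 2.35

Resolving the block weight along and normal to the plane and applying the Mohr–Coulomb strength on the joint:
N' = W cosα = 214·cos36.2° = 172.7 kN/m
Driving force T = W sinα = 214·sin36.2° = 126.4 kN/m
Resisting force R = c_j·L + N'·tanφ = 26·8.0 + 172.7·tan27.3° = 208.0 + 89.1 = 297.1 kN/m
FS = R / T = 297.1 / 126.4 = 2.351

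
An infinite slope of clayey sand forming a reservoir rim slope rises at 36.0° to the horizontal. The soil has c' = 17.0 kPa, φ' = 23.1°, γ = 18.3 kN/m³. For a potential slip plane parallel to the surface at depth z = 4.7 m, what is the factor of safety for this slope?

For an infinite slope with a slip plane parallel to the surface (no pore pressure): FS = [c' + γz cos²β tanφ'] / [γz sinβ cosβ].
γz = 18.3·4.7 = 86.01 kN/m²
Numerator = 17.0 + 86.01·cos²36.0°·tan23.1° = 17.0 + 86.01·0.6545·0.4265 = 41.012 kPa
Denominator = 86.01·sin36.0°·cos36.0° = 86.01·0.5878·0.8090 = 40.900 kPa
FS = 41.012 / 40.900 = 1.003

FS = 1.00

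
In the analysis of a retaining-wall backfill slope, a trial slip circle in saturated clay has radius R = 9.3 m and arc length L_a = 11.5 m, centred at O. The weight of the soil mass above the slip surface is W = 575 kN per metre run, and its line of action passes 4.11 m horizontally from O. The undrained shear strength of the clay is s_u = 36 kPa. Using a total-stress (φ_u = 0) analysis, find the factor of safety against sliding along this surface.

FS = 1.63

Taking moments about the centre O, the resisting moment is provided by the undrained shear strength acting along the arc:
M_R = s_u·L_a·R = 36·11.50·9.3 = 3850.2 kN·m/m
M_D = W·d = 575·4.11 = 2363.2 kN·m/m
FS = M_R / M_D = 3850.2 / 2363.2 = 1.629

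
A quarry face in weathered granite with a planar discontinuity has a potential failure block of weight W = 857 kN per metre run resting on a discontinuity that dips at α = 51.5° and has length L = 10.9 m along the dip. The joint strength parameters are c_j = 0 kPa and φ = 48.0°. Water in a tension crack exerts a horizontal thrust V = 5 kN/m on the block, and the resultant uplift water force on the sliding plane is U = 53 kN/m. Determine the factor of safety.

Resolving the block weight along and normal to the plane and applying the Mohr–Coulomb strength on the joint:
N' = W cosα − U − V sinα = 857·cos51.5° − 53 − 5·sin51.5° = 476.6 kN/m
Driving force T = W sinα + V cosα = 857·sin51.5° + 5·cos51.5° = 673.8 kN/m
Resisting force R = c_j·L + N'·tanφ = 0·10.9 + 476.6·tan48.0° = 0.0 + 529.3 = 529.3 kN/m
FS = R / T = 529.3 / 673.8 = 0.786

FS = 0.79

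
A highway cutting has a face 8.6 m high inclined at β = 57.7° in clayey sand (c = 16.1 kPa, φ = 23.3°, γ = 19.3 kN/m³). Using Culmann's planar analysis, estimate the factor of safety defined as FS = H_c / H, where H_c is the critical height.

FS = 1.72

H_c = (4c/γ) · sinβ cosφ / [1 − cos(β − φ)]
    = (4·16.1/19.3) · sin57.7°·cos23.3° / [1 − cos34.4°]
    = 3.337 · 0.7763 / 0.1749 = 14.81 m
FS = H_c / H = 14.81 / 8.6 = 1.722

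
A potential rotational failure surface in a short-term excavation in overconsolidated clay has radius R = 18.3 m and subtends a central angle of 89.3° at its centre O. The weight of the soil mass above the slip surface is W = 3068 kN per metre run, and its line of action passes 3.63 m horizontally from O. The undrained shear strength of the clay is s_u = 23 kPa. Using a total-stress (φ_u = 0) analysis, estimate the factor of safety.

FS = 1.08

Taking moments about the centre O, the resisting moment is provided by the undrained shear strength acting along the arc:
Arc length L_a = R·θ = 18.3·(89.3°·π/180) = 18.3·1.5586 = 28.52 m
M_R = s_u·L_a·R = 23·28.52·18.3 = 12004.9 kN·m/m
M_D = W·d = 3068·3.63 = 11136.8 kN·m/m
FS = M_R / M_D = 12004.9 / 11136.8 = 1.078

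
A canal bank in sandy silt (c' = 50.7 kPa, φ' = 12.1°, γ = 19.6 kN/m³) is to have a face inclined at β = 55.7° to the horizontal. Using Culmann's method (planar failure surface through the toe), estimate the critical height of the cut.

H_c = 30.30 m

Culmann's analysis gives the critical failure plane at α_cr = (β + φ')/2 = (55.7 + 12.1)/2 = 33.9°, and the critical height
H_c = (4c'/γ) · sinβ cosφ' / [1 − cos(β − φ')]
    = (4·50.7/19.6) · sin55.7°·cos12.1° / [1 − cos(43.6°)]
    = 10.347 · 0.8261·0.9778 / [1 − 0.7242]
    = 10.347 · 0.8077 / 0.2758
    = 30.30 m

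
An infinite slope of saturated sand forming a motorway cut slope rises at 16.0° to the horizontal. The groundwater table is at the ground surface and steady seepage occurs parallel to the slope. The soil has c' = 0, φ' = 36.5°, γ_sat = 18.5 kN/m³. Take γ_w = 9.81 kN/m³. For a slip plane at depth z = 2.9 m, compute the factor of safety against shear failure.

FS = 1.21

With seepage parallel to the slope and the water table at the surface, the effective normal stress on the slip plane uses the buoyant unit weight γ' = γ_sat − γ_w while the driving shear stress uses γ_sat:
FS = [c' + γ' z cos²β tanφ'] / [γ_sat z sinβ cosβ]
(For c' = 0 this reduces to FS = (γ'/γ_sat)·tanφ'/tanβ.)
γ' = 18.5 − 9.81 = 8.69 kN/m³
Numerator = 0.0 + 8.69·2.9·cos²16.0°·tan36.5° = 0.0 + 8.69·2.9·0.9240·0.7400 = 17.231 kPa
Denominator = 18.5·2.9·sin16.0°·cos16.0° = 18.5·2.9·0.2756·0.9613 = 14.215 kPa
FS = 17.231 / 14.215 = 1.212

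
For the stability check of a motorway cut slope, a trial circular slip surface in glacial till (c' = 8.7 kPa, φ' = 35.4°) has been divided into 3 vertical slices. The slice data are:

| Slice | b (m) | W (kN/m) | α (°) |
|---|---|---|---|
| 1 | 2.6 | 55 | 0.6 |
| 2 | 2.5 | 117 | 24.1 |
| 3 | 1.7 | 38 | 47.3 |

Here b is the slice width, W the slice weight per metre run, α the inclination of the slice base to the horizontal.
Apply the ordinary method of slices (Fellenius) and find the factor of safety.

FS = 2.64

Ordinary method of slices: FS = Σ[c'·Δl_i + (W_i cosα_i)·tanφ'] / Σ W_i sinα_i, with Δl_i = b_i / cosα_i.
Slice 1: Δl = 2.6/cos0.6° = 2.600 m; N'_1 = 55·cos0.6° = 55.0; c'Δl = 22.62; W sinα = 0.6
Slice 2: Δl = 2.5/cos24.1° = 2.739 m; N'_2 = 117·cos24.1° = 106.8; c'Δl = 23.83; W sinα = 47.8
Slice 3: Δl = 1.7/cos47.3° = 2.507 m; N'_3 = 38·cos47.3° = 25.8; c'Δl = 21.81; W sinα = 27.9
Σc'Δl = 68.3 kN/m; ΣN' = 187.6 kN/m; ΣW sinα = 76.3 kN/m
Resisting = 68.3 + 187.6·tan35.4° = 68.3 + 133.3 = 201.6 kN/m
FS = 201.6 / 76.3 = 2.642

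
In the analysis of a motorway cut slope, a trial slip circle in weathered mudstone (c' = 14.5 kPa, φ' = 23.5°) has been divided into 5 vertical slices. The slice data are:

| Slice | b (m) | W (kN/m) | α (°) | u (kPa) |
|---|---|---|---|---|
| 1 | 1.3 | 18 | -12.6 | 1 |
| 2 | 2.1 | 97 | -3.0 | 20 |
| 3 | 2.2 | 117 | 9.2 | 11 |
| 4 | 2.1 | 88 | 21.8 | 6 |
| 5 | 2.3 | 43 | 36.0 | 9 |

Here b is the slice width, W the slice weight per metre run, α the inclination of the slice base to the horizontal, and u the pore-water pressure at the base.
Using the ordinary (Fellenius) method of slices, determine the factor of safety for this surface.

Ordinary method of slices: FS = Σ[c'·Δl_i + (W_i cosα_i − u_i·Δl_i)·tanφ'] / Σ W_i sinα_i, with Δl_i = b_i / cosα_i.
Slice 1: Δl = 1.3/cos(-12.6°) = 1.332 m; N'_1 = 18·cos(-12.6°) − 1·1.332 = 16.2; c'Δl = 19.32; W sinα = -3.9
Slice 2: Δl = 2.1/cos(-3.0°) = 2.103 m; N'_2 = 97·cos(-3.0°) − 20·2.103 = 54.8; c'Δl = 30.49; W sinα = -5.1
Slice 3: Δl = 2.2/cos9.2° = 2.229 m; N'_3 = 117·cos9.2° − 11·2.229 = 91.0; c'Δl = 32.32; W sinα = 18.7
Slice 4: Δl = 2.1/cos21.8° = 2.262 m; N'_4 = 88·cos21.8° − 6·2.262 = 68.1; c'Δl = 32.80; W sinα = 32.7
Slice 5: Δl = 2.3/cos36.0° = 2.843 m; N'_5 = 43·cos36.0° − 9·2.843 = 9.2; c'Δl = 41.22; W sinα = 25.3
Σc'Δl = 156.1 kN/m; ΣN' = 239.4 kN/m; ΣW sinα = 67.7 kN/m
Resisting = 156.1 + 239.4·tan23.5° = 156.1 + 104.1 = 260.2 kN/m
FS = 260.2 / 67.7 = 3.846

FS = 3.85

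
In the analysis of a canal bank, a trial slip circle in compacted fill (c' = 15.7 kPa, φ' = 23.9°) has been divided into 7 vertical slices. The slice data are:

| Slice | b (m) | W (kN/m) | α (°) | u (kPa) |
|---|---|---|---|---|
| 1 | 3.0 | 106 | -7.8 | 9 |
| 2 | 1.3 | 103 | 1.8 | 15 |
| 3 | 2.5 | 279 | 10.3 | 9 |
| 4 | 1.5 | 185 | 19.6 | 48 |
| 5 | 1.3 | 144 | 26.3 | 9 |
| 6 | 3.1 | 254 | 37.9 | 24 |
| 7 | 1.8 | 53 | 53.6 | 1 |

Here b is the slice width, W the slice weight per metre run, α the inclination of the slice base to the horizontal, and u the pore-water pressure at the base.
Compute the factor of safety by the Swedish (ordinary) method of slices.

FS = 1.66

Ordinary method of slices: FS = Σ[c'·Δl_i + (W_i cosα_i − u_i·Δl_i)·tanφ'] / Σ W_i sinα_i, with Δl_i = b_i / cosα_i.
Slice 1: Δl = 3.0/cos(-7.8°) = 3.028 m; N'_1 = 106·cos(-7.8°) − 9·3.028 = 77.8; c'Δl = 47.54; W sinα = -14.4
Slice 2: Δl = 1.3/cos1.8° = 1.301 m; N'_2 = 103·cos1.8° − 15·1.301 = 83.4; c'Δl = 20.42; W sinα = 3.2
Slice 3: Δl = 2.5/cos10.3° = 2.541 m; N'_3 = 279·cos10.3° − 9·2.541 = 251.6; c'Δl = 39.89; W sinα = 49.9
Slice 4: Δl = 1.5/cos19.6° = 1.592 m; N'_4 = 185·cos19.6° − 48·1.592 = 97.9; c'Δl = 25.00; W sinα = 62.1
Slice 5: Δl = 1.3/cos26.3° = 1.450 m; N'_5 = 144·cos26.3° − 9·1.450 = 116.0; c'Δl = 22.77; W sinα = 63.8
Slice 6: Δl = 3.1/cos37.9° = 3.929 m; N'_6 = 254·cos37.9° − 24·3.929 = 106.1; c'Δl = 61.68; W sinα = 156.0
Slice 7: Δl = 1.8/cos53.6° = 3.033 m; N'_7 = 53·cos53.6° − 1·3.033 = 28.4; c'Δl = 47.62; W sinα = 42.7
Σc'Δl = 264.9 kN/m; ΣN' = 761.3 kN/m; ΣW sinα = 363.3 kN/m
Resisting = 264.9 + 761.3·tan23.9° = 264.9 + 337.4 = 602.3 kN/m
FS = 602.3 / 363.3 = 1.658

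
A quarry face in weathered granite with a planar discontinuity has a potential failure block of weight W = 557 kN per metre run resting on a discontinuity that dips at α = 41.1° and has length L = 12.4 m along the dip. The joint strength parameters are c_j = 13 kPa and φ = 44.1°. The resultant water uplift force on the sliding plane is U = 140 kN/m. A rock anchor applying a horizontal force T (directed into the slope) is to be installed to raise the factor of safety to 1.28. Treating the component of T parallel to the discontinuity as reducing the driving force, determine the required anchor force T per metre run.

T = 23 kN/m

Resolving forces along and normal to the sliding plane, with the horizontal anchor force T adding T·sinα to the effective normal force and T·cosα acting up the plane against the driving force:
FS = [c_jL + (W cosα − U + T sinα) tanφ] / [W sinα − T cosα]
Without the anchor: N' = 279.7 kN/m, driving T_d = 366.2 kN/m, resisting R = 13·12.4 + 279.7·tan44.1° = 432.3 kN/m, FS = 1.18.
Setting FS = 1.28 and solving for T:
1.28·(366.2 − T cos41.1°) = 432.3 + T sin41.1°·tan44.1°
T·(sin41.1°·tan44.1° + 1.28·cos41.1°) = 1.28·366.2 − 432.3
T·(0.6574·0.9691 + 1.28·0.7536) = 468.7 − 432.3 = 36.4
T·1.6016 = 36.4
T = 22.7 kN/m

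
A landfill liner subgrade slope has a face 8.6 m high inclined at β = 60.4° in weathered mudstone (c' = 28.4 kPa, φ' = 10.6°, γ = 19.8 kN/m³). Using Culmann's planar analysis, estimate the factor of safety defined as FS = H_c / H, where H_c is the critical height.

H_c = (4c'/γ) · sinβ cosφ' / [1 − cos(β − φ')]
    = (4·28.4/19.8) · sin60.4°·cos10.6° / [1 − cos49.8°]
    = 5.737 · 0.8547 / 0.3545 = 13.83 m
FS = H_c / H = 13.83 / 8.6 = 1.608

FS = 1.61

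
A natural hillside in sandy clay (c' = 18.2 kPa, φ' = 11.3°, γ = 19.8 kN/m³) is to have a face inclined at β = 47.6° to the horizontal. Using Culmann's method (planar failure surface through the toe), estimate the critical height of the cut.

H_c = 13.72 m

Culmann's analysis gives the critical failure plane at α_cr = (β + φ')/2 = (47.6 + 11.3)/2 = 29.5°, and the critical height
H_c = (4c'/γ) · sinβ cosφ' / [1 − cos(β − φ')]
    = (4·18.2/19.8) · sin47.6°·cos11.3° / [1 − cos(36.3°)]
    = 3.677 · 0.7385·0.9806 / [1 − 0.8059]
    = 3.677 · 0.7241 / 0.1941
    = 13.72 m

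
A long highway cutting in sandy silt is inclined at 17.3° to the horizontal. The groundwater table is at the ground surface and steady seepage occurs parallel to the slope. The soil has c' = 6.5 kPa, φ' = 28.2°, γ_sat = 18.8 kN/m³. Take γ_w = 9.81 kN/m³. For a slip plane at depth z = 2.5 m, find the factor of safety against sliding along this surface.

FS = 1.31

With seepage parallel to the slope and the water table at the surface, the effective normal stress on the slip plane uses the buoyant unit weight γ' = γ_sat − γ_w while the driving shear stress uses γ_sat:
FS = [c' + γ' z cos²β tanφ'] / [γ_sat z sinβ cosβ]
γ' = 18.8 − 9.81 = 8.99 kN/m³
Numerator = 6.5 + 8.99·2.5·cos²17.3°·tan28.2° = 6.5 + 8.99·2.5·0.9116·0.5362 = 17.485 kPa
Denominator = 18.8·2.5·sin17.3°·cos17.3° = 18.8·2.5·0.2974·0.9548 = 13.344 kPa
FS = 17.485 / 13.344 = 1.310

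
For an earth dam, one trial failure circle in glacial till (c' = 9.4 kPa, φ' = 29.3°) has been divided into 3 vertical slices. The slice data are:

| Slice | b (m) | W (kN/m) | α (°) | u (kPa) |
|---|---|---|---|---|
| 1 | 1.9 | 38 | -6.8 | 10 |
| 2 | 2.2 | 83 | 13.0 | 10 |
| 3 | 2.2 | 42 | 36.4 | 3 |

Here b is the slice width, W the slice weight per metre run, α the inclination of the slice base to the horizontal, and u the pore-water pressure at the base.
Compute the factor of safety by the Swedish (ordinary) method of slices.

FS = 3.13

Ordinary method of slices: FS = Σ[c'·Δl_i + (W_i cosα_i − u_i·Δl_i)·tanφ'] / Σ W_i sinα_i, with Δl_i = b_i / cosα_i.
Slice 1: Δl = 1.9/cos(-6.8°) = 1.913 m; N'_1 = 38·cos(-6.8°) − 10·1.913 = 18.6; c'Δl = 17.99; W sinα = -4.5
Slice 2: Δl = 2.2/cos13.0° = 2.258 m; N'_2 = 83·cos13.0° − 10·2.258 = 58.3; c'Δl = 21.22; W sinα = 18.7
Slice 3: Δl = 2.2/cos36.4° = 2.733 m; N'_3 = 42·cos36.4° − 3·2.733 = 25.6; c'Δl = 25.69; W sinα = 24.9
Σc'Δl = 64.9 kN/m; ΣN' = 102.5 kN/m; ΣW sinα = 39.1 kN/m
Resisting = 64.9 + 102.5·tan29.3° = 64.9 + 57.5 = 122.4 kN/m
FS = 122.4 / 39.1 = 3.131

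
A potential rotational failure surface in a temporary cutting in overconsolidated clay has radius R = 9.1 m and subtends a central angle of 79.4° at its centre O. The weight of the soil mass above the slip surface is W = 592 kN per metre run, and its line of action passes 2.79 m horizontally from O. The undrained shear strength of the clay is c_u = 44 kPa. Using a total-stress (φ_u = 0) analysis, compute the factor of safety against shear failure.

FS = 3.06

Taking moments about the centre O, the resisting moment is provided by the undrained shear strength acting along the arc:
Arc length L_a = R·θ = 9.1·(79.4°·π/180) = 9.1·1.3858 = 12.61 m
M_R = c_u·L_a·R = 44·12.61·9.1 = 5049.3 kN·m/m
M_D = W·d = 592·2.79 = 1651.7 kN·m/m
FS = M_R / M_D = 5049.3 / 1651.7 = 3.057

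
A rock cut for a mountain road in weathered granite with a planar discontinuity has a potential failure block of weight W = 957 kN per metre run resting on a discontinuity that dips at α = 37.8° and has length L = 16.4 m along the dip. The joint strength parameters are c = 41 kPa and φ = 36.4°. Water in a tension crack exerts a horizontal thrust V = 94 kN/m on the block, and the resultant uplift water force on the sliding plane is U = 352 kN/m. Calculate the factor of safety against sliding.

FS = 1.40

Resolving the block weight along and normal to the plane and applying the Mohr–Coulomb strength on the joint:
N' = W cosα − U − V sinα = 957·cos37.8° − 352 − 94·sin37.8° = 346.6 kN/m
Driving force T = W sinα + V cosα = 957·sin37.8° + 94·cos37.8° = 660.8 kN/m
Resisting force R = c·L + N'·tanφ = 41·16.4 + 346.6·tan36.4° = 672.4 + 255.5 = 927.9 kN/m
FS = R / T = 927.9 / 660.8 = 1.404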